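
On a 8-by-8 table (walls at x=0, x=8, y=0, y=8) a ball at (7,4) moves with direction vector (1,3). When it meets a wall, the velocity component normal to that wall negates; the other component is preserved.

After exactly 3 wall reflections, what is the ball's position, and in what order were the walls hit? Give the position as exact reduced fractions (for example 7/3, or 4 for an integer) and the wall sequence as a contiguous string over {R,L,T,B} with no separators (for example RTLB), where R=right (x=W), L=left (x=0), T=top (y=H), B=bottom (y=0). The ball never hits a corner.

Final position: (5,0)
Wall sequence: RTB

1. t=1 → R at (8,7); v=(-1,3)
2. t=1/3 → T at (23/3,8); v=(-1,-3)
3. t=8/3 → B at (5,0); v=(-1,3)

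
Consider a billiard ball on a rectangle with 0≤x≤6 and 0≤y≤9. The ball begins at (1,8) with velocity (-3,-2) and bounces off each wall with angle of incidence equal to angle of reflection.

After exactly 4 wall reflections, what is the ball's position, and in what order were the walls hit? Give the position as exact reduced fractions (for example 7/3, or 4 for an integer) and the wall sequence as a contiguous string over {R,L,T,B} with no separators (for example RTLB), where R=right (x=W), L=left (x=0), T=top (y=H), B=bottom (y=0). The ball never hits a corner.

Final position: (0,2/3)
Wall sequence: LRBL

1. t=1/3 → L at (0,22/3); v=(3,-2)
2. t=2 → R at (6,10/3); v=(-3,-2)
3. t=5/3 → B at (1,0); v=(-3,2)
4. t=1/3 → L at (0,2/3); v=(3,2)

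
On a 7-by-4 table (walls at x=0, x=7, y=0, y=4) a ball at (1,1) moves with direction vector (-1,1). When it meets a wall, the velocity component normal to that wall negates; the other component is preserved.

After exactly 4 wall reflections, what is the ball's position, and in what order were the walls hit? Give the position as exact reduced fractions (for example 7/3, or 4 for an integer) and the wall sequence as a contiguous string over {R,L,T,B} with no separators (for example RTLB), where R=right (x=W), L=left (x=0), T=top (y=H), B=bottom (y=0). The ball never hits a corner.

1. t=1 → L at (0,2); v=(1,1)
2. t=2 → T at (2,4); v=(1,-1)
3. t=4 → B at (6,0); v=(1,1)
4. t=1 → R at (7,1); v=(-1,1)

Final position: (7,1)
Wall sequence: LTBR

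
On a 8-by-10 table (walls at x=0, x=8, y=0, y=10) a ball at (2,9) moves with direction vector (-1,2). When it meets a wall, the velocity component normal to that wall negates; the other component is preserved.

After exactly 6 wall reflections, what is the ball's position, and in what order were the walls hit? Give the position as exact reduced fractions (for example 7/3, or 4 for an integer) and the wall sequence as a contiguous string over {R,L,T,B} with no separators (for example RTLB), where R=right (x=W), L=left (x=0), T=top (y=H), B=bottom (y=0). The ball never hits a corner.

Final position: (5/2,0)
Wall sequence: TLBRTB

1. t=1/2 → T at (3/2,10); v=(-1,-2)
2. t=3/2 → L at (0,7); v=(1,-2)
3. t=7/2 → B at (7/2,0); v=(1,2)
4. t=9/2 → R at (8,9); v=(-1,2)
5. t=1/2 → T at (15/2,10); v=(-1,-2)
6. t=5 → B at (5/2,0); v=(-1,2)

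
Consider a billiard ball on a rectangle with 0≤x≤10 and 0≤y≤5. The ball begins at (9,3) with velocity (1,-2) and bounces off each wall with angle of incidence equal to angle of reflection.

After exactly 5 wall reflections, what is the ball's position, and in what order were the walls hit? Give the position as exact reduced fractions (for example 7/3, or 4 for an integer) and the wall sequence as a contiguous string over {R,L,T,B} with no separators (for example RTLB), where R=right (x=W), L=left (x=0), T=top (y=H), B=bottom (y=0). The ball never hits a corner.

Final position: (2,5)
Wall sequence: RBTBT

1. t=1 → R at (10,1); v=(-1,-2)
2. t=1/2 → B at (19/2,0); v=(-1,2)
3. t=5/2 → T at (7,5); v=(-1,-2)
4. t=5/2 → B at (9/2,0); v=(-1,2)
5. t=5/2 → T at (2,5); v=(-1,-2)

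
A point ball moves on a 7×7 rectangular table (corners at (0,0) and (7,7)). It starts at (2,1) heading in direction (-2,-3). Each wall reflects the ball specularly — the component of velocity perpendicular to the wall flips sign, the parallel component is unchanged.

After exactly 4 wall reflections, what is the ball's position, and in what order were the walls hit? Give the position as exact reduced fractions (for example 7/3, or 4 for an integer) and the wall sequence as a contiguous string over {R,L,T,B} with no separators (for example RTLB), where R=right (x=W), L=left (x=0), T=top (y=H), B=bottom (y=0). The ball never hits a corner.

1. t=1/3 → B at (4/3,0); v=(-2,3)
2. t=2/3 → L at (0,2); v=(2,3)
3. t=5/3 → T at (10/3,7); v=(2,-3)
4. t=11/6 → R at (7,3/2); v=(-2,-3)

Final position: (7,3/2)
Wall sequence: BLTR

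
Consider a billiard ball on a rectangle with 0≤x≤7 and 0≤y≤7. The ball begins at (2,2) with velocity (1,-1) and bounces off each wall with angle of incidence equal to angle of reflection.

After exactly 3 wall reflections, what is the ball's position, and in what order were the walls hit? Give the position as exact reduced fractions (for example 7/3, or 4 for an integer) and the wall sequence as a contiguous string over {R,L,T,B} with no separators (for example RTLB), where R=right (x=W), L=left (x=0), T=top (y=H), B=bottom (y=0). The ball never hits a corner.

1. t=2 → B at (4,0); v=(1,1)
2. t=3 → R at (7,3); v=(-1,1)
3. t=4 → T at (3,7); v=(-1,-1)

Final position: (3,7)
Wall sequence: BRT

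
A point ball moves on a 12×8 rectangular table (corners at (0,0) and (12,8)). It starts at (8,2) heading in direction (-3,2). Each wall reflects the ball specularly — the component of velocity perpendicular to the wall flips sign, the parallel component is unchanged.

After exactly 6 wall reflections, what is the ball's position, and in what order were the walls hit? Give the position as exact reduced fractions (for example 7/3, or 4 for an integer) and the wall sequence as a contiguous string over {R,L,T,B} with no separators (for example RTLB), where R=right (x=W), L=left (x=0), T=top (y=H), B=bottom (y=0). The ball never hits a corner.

1. t=8/3 → L at (0,22/3); v=(3,2)
2. t=1/3 → T at (1,8); v=(3,-2)
3. t=11/3 → R at (12,2/3); v=(-3,-2)
4. t=1/3 → B at (11,0); v=(-3,2)
5. t=11/3 → L at (0,22/3); v=(3,2)
6. t=1/3 → T at (1,8); v=(3,-2)

Final position: (1,8)
Wall sequence: LTRBLT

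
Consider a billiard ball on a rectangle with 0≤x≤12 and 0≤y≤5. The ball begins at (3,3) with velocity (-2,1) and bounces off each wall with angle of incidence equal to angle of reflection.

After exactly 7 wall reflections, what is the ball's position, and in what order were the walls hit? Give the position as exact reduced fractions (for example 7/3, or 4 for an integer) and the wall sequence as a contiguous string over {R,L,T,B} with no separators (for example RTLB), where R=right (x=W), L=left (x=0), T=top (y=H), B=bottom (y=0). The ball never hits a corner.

1. t=3/2 → L at (0,9/2); v=(2,1)
2. t=1/2 → T at (1,5); v=(2,-1)
3. t=5 → B at (11,0); v=(2,1)
4. t=1/2 → R at (12,1/2); v=(-2,1)
5. t=9/2 → T at (3,5); v=(-2,-1)
6. t=3/2 → L at (0,7/2); v=(2,-1)
7. t=7/2 → B at (7,0); v=(2,1)

Final position: (7,0)
Wall sequence: LTBRTLB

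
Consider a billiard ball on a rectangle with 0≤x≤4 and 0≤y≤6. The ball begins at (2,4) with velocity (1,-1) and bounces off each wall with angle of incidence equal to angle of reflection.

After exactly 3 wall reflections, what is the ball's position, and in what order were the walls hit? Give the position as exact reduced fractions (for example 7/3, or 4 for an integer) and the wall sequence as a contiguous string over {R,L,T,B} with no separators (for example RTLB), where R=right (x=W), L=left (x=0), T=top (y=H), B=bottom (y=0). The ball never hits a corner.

Final position: (0,2)
Wall sequence: RBL

1. t=2 → R at (4,2); v=(-1,-1)
2. t=2 → B at (2,0); v=(-1,1)
3. t=2 → L at (0,2); v=(1,1)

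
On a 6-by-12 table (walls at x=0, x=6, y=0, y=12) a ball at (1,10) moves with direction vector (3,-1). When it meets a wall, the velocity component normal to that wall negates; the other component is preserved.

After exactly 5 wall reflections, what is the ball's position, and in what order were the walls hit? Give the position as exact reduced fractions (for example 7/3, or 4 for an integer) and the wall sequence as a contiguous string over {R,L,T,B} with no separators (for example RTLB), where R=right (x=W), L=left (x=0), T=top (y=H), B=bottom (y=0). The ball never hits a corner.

1. t=5/3 → R at (6,25/3); v=(-3,-1)
2. t=2 → L at (0,19/3); v=(3,-1)
3. t=2 → R at (6,13/3); v=(-3,-1)
4. t=2 → L at (0,7/3); v=(3,-1)
5. t=2 → R at (6,1/3); v=(-3,-1)

Final position: (6,1/3)
Wall sequence: RLRLR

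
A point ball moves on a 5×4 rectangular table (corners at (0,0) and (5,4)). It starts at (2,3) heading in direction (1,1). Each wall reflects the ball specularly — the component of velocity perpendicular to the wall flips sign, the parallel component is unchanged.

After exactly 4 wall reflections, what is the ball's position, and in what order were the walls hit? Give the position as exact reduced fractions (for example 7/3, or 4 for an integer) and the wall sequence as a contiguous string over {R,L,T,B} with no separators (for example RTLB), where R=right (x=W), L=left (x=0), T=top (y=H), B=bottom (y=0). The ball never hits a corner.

1. t=1 → T at (3,4); v=(1,-1)
2. t=2 → R at (5,2); v=(-1,-1)
3. t=2 → B at (3,0); v=(-1,1)
4. t=3 → L at (0,3); v=(1,1)

Final position: (0,3)
Wall sequence: TRBL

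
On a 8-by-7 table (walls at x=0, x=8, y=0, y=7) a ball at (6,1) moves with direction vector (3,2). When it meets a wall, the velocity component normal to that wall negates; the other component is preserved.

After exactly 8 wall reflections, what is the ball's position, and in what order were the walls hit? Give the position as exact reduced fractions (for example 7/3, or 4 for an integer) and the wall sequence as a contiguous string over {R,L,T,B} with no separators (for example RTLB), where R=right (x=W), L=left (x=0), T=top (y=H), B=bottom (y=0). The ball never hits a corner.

Final position: (8,13/3)
Wall sequence: RTLRBLTR

1. t=2/3 → R at (8,7/3); v=(-3,2)
2. t=7/3 → T at (1,7); v=(-3,-2)
3. t=1/3 → L at (0,19/3); v=(3,-2)
4. t=8/3 → R at (8,1); v=(-3,-2)
5. t=1/2 → B at (13/2,0); v=(-3,2)
6. t=13/6 → L at (0,13/3); v=(3,2)
7. t=4/3 → T at (4,7); v=(3,-2)
8. t=4/3 → R at (8,13/3); v=(-3,-2)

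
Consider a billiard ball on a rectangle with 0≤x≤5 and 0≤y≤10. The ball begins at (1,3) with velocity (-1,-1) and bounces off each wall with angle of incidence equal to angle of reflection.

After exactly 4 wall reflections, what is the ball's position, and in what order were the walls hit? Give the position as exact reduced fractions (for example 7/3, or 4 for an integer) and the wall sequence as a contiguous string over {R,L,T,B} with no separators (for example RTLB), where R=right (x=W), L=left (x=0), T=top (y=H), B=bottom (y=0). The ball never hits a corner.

Final position: (0,8)
Wall sequence: LBRL

1. t=1 → L at (0,2); v=(1,-1)
2. t=2 → B at (2,0); v=(1,1)
3. t=3 → R at (5,3); v=(-1,1)
4. t=5 → L at (0,8); v=(1,1)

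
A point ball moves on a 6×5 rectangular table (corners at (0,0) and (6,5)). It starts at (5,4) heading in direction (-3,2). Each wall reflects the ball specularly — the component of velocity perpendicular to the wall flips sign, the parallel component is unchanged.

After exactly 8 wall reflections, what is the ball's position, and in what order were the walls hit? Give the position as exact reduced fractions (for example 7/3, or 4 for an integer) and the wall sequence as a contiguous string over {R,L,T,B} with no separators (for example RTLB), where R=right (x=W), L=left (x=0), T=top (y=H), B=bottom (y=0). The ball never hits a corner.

Final position: (5,0)
Wall sequence: TLBRTLRB

1. t=1/2 → T at (7/2,5); v=(-3,-2)
2. t=7/6 → L at (0,8/3); v=(3,-2)
3. t=4/3 → B at (4,0); v=(3,2)
4. t=2/3 → R at (6,4/3); v=(-3,2)
5. t=11/6 → T at (1/2,5); v=(-3,-2)
6. t=1/6 → L at (0,14/3); v=(3,-2)
7. t=2 → R at (6,2/3); v=(-3,-2)
8. t=1/3 → B at (5,0); v=(-3,2)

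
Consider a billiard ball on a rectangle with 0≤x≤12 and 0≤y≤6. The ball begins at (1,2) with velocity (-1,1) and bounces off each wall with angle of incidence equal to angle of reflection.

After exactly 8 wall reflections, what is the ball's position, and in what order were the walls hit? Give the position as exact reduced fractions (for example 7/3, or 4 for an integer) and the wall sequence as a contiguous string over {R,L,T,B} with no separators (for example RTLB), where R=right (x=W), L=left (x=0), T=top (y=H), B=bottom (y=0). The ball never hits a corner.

1. t=1 → L at (0,3); v=(1,1)
2. t=3 → T at (3,6); v=(1,-1)
3. t=6 → B at (9,0); v=(1,1)
4. t=3 → R at (12,3); v=(-1,1)
5. t=3 → T at (9,6); v=(-1,-1)
6. t=6 → B at (3,0); v=(-1,1)
7. t=3 → L at (0,3); v=(1,1)
8. t=3 → T at (3,6); v=(1,-1)

Final position: (3,6)
Wall sequence: LTBRTBLT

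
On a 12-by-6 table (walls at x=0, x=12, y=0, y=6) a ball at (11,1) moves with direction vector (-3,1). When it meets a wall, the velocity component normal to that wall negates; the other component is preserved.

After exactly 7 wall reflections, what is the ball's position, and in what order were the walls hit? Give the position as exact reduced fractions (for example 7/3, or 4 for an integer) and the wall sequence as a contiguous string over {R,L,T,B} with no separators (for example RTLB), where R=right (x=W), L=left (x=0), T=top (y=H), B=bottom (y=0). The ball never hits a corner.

1. t=11/3 → L at (0,14/3); v=(3,1)
2. t=4/3 → T at (4,6); v=(3,-1)
3. t=8/3 → R at (12,10/3); v=(-3,-1)
4. t=10/3 → B at (2,0); v=(-3,1)
5. t=2/3 → L at (0,2/3); v=(3,1)
6. t=4 → R at (12,14/3); v=(-3,1)
7. t=4/3 → T at (8,6); v=(-3,-1)

Final position: (8,6)
Wall sequence: LTRBLRT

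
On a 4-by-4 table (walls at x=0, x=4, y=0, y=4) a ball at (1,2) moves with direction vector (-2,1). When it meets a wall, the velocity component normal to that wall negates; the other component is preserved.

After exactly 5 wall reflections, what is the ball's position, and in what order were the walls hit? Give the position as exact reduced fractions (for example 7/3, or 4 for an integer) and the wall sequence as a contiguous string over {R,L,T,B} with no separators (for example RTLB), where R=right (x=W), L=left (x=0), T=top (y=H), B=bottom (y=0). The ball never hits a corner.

Final position: (3,0)
Wall sequence: LTRLB

1. t=1/2 → L at (0,5/2); v=(2,1)
2. t=3/2 → T at (3,4); v=(2,-1)
3. t=1/2 → R at (4,7/2); v=(-2,-1)
4. t=2 → L at (0,3/2); v=(2,-1)
5. t=3/2 → B at (3,0); v=(2,1)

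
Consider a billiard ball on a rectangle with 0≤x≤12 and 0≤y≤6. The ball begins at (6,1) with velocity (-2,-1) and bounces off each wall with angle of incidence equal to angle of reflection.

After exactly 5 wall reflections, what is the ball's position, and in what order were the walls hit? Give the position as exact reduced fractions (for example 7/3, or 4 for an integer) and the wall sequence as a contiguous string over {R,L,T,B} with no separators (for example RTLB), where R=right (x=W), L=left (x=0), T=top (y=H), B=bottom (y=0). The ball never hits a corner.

1. t=1 → B at (4,0); v=(-2,1)
2. t=2 → L at (0,2); v=(2,1)
3. t=4 → T at (8,6); v=(2,-1)
4. t=2 → R at (12,4); v=(-2,-1)
5. t=4 → B at (4,0); v=(-2,1)

Final position: (4,0)
Wall sequence: BLTRB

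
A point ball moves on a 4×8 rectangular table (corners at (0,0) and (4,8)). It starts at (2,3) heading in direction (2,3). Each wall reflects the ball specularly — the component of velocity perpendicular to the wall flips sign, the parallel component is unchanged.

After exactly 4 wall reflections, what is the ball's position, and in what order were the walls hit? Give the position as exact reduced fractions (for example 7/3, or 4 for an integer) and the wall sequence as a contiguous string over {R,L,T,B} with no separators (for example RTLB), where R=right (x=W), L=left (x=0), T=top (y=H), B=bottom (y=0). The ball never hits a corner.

Final position: (8/3,0)
Wall sequence: RTLB

1. t=1 → R at (4,6); v=(-2,3)
2. t=2/3 → T at (8/3,8); v=(-2,-3)
3. t=4/3 → L at (0,4); v=(2,-3)
4. t=4/3 → B at (8/3,0); v=(2,3)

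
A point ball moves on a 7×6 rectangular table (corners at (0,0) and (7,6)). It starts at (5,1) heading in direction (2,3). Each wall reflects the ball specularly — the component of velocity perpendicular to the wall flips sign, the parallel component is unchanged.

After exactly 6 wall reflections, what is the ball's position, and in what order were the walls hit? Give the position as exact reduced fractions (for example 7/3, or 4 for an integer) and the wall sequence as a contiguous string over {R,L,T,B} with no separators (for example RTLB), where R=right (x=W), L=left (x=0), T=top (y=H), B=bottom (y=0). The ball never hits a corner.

1. t=1 → R at (7,4); v=(-2,3)
2. t=2/3 → T at (17/3,6); v=(-2,-3)
3. t=2 → B at (5/3,0); v=(-2,3)
4. t=5/6 → L at (0,5/2); v=(2,3)
5. t=7/6 → T at (7/3,6); v=(2,-3)
6. t=2 → B at (19/3,0); v=(2,3)

Final position: (19/3,0)
Wall sequence: RTBLTB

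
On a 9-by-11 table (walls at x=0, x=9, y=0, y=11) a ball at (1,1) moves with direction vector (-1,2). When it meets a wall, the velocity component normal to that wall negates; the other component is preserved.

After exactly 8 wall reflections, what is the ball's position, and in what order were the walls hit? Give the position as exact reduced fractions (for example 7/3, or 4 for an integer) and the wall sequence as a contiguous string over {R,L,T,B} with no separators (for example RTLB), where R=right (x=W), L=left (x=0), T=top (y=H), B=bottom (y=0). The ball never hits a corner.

Final position: (8,11)
Wall sequence: LTRBTLBT

1. t=1 → L at (0,3); v=(1,2)
2. t=4 → T at (4,11); v=(1,-2)
3. t=5 → R at (9,1); v=(-1,-2)
4. t=1/2 → B at (17/2,0); v=(-1,2)
5. t=11/2 → T at (3,11); v=(-1,-2)
6. t=3 → L at (0,5); v=(1,-2)
7. t=5/2 → B at (5/2,0); v=(1,2)
8. t=11/2 → T at (8,11); v=(1,-2)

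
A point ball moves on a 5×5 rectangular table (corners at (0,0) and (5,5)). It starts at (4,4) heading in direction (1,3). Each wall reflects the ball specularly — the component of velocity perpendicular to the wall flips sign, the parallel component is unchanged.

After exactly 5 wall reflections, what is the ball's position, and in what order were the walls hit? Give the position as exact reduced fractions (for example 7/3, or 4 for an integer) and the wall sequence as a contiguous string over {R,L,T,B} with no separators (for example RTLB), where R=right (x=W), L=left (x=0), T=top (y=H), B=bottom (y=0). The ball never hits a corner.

Final position: (2/3,0)
Wall sequence: TRBTB

1. t=1/3 → T at (13/3,5); v=(1,-3)
2. t=2/3 → R at (5,3); v=(-1,-3)
3. t=1 → B at (4,0); v=(-1,3)
4. t=5/3 → T at (7/3,5); v=(-1,-3)
5. t=5/3 → B at (2/3,0); v=(-1,3)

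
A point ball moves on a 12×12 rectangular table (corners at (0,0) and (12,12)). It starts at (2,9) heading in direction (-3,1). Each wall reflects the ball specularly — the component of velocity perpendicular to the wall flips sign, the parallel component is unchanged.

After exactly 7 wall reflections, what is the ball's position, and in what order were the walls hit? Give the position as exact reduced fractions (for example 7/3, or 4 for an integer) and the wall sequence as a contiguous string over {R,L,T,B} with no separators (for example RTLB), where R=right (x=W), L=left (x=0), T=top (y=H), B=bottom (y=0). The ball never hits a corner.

Final position: (0,5/3)
Wall sequence: LTRLRBL

1. t=2/3 → L at (0,29/3); v=(3,1)
2. t=7/3 → T at (7,12); v=(3,-1)
3. t=5/3 → R at (12,31/3); v=(-3,-1)
4. t=4 → L at (0,19/3); v=(3,-1)
5. t=4 → R at (12,7/3); v=(-3,-1)
6. t=7/3 → B at (5,0); v=(-3,1)
7. t=5/3 → L at (0,5/3); v=(3,1)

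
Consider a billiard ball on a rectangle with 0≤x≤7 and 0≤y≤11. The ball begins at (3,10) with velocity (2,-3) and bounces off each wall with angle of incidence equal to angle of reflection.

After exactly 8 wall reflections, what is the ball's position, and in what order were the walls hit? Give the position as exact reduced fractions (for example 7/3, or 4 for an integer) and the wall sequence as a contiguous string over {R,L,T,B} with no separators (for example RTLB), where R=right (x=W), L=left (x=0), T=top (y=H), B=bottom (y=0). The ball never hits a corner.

Final position: (11/3,11)
Wall sequence: RBLTRBLT

1. t=2 → R at (7,4); v=(-2,-3)
2. t=4/3 → B at (13/3,0); v=(-2,3)
3. t=13/6 → L at (0,13/2); v=(2,3)
4. t=3/2 → T at (3,11); v=(2,-3)
5. t=2 → R at (7,5); v=(-2,-3)
6. t=5/3 → B at (11/3,0); v=(-2,3)
7. t=11/6 → L at (0,11/2); v=(2,3)
8. t=11/6 → T at (11/3,11); v=(2,-3)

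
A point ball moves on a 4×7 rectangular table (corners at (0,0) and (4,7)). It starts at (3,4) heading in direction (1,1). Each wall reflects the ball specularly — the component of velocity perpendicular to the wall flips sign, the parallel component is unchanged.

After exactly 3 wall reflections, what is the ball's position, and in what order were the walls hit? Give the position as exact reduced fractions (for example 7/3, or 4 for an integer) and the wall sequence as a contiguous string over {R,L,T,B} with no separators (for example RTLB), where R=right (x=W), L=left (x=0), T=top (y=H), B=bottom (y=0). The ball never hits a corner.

1. t=1 → R at (4,5); v=(-1,1)
2. t=2 → T at (2,7); v=(-1,-1)
3. t=2 → L at (0,5); v=(1,-1)

Final position: (0,5)
Wall sequence: RTL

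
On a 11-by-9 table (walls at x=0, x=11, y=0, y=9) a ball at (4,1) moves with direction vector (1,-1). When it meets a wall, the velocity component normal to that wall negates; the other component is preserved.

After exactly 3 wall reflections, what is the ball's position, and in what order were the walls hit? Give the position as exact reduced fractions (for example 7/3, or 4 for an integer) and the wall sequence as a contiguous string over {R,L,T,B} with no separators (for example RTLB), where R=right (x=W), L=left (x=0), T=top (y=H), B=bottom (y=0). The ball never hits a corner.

Final position: (8,9)
Wall sequence: BRT

1. t=1 → B at (5,0); v=(1,1)
2. t=6 → R at (11,6); v=(-1,1)
3. t=3 → T at (8,9); v=(-1,-1)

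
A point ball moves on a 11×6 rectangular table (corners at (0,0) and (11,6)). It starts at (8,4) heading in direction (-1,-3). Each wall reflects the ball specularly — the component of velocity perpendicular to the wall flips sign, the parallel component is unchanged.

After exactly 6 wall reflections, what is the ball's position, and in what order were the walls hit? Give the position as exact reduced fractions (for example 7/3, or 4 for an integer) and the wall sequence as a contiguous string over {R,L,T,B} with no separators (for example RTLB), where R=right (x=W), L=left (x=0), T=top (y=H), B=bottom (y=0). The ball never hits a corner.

Final position: (4/3,0)
Wall sequence: BTBTLB

1. t=4/3 → B at (20/3,0); v=(-1,3)
2. t=2 → T at (14/3,6); v=(-1,-3)
3. t=2 → B at (8/3,0); v=(-1,3)
4. t=2 → T at (2/3,6); v=(-1,-3)
5. t=2/3 → L at (0,4); v=(1,-3)
6. t=4/3 → B at (4/3,0); v=(1,3)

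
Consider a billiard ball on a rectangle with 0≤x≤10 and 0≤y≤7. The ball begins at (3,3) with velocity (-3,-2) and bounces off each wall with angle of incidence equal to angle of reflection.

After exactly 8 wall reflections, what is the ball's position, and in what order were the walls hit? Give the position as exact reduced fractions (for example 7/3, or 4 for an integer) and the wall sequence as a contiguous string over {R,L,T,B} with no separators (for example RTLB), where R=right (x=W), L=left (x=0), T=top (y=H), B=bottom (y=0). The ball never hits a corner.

Final position: (7,7)
Wall sequence: LBRTLBRT

1. t=1 → L at (0,1); v=(3,-2)
2. t=1/2 → B at (3/2,0); v=(3,2)
3. t=17/6 → R at (10,17/3); v=(-3,2)
4. t=2/3 → T at (8,7); v=(-3,-2)
5. t=8/3 → L at (0,5/3); v=(3,-2)
6. t=5/6 → B at (5/2,0); v=(3,2)
7. t=5/2 → R at (10,5); v=(-3,2)
8. t=1 → T at (7,7); v=(-3,-2)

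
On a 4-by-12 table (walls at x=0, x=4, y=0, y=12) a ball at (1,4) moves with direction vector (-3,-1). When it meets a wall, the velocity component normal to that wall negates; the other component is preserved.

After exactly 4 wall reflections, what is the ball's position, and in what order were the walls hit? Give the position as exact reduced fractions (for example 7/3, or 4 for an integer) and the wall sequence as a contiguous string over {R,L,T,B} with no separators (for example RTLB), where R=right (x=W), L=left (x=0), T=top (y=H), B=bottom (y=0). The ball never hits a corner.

1. t=1/3 → L at (0,11/3); v=(3,-1)
2. t=4/3 → R at (4,7/3); v=(-3,-1)
3. t=4/3 → L at (0,1); v=(3,-1)
4. t=1 → B at (3,0); v=(3,1)

Final position: (3,0)
Wall sequence: LRLB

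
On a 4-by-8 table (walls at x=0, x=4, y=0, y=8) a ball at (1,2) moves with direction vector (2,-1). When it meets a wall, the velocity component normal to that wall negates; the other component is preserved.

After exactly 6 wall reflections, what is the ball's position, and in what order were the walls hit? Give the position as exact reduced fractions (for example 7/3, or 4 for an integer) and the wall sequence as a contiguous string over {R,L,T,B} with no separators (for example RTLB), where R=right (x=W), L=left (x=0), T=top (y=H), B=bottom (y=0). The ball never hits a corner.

Final position: (4,15/2)
Wall sequence: RBLRLR

1. t=3/2 → R at (4,1/2); v=(-2,-1)
2. t=1/2 → B at (3,0); v=(-2,1)
3. t=3/2 → L at (0,3/2); v=(2,1)
4. t=2 → R at (4,7/2); v=(-2,1)
5. t=2 → L at (0,11/2); v=(2,1)
6. t=2 → R at (4,15/2); v=(-2,1)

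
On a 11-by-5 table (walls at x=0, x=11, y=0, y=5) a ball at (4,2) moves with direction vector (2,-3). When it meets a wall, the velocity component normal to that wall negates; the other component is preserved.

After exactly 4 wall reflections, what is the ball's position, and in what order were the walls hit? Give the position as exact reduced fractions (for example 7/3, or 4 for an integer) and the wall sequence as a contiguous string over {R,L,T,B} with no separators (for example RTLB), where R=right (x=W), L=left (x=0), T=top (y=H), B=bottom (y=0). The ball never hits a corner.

1. t=2/3 → B at (16/3,0); v=(2,3)
2. t=5/3 → T at (26/3,5); v=(2,-3)
3. t=7/6 → R at (11,3/2); v=(-2,-3)
4. t=1/2 → B at (10,0); v=(-2,3)

Final position: (10,0)
Wall sequence: BTRB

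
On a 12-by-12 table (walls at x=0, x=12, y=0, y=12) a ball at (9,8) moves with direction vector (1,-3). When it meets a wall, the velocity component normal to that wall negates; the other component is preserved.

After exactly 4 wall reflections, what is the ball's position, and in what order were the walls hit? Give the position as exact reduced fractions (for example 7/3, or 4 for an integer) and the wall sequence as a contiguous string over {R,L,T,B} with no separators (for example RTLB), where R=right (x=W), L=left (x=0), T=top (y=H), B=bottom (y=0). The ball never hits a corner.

1. t=8/3 → B at (35/3,0); v=(1,3)
2. t=1/3 → R at (12,1); v=(-1,3)
3. t=11/3 → T at (25/3,12); v=(-1,-3)
4. t=4 → B at (13/3,0); v=(-1,3)

Final position: (13/3,0)
Wall sequence: BRTB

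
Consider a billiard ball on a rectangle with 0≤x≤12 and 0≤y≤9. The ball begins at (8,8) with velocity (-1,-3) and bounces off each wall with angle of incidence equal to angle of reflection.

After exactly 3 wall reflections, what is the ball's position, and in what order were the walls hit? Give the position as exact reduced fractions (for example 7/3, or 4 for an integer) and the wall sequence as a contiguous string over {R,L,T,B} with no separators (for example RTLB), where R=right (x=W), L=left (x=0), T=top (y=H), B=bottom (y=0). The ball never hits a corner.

Final position: (0,2)
Wall sequence: BTL

1. t=8/3 → B at (16/3,0); v=(-1,3)
2. t=3 → T at (7/3,9); v=(-1,-3)
3. t=7/3 → L at (0,2); v=(1,-3)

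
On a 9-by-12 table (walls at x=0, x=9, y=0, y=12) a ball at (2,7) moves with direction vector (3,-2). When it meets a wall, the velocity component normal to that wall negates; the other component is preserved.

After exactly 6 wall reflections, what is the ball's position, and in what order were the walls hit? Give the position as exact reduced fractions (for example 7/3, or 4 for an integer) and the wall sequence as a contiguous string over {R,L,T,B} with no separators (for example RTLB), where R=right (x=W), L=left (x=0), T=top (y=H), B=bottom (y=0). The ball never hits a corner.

Final position: (0,25/3)
Wall sequence: RBLRTL

1. t=7/3 → R at (9,7/3); v=(-3,-2)
2. t=7/6 → B at (11/2,0); v=(-3,2)
3. t=11/6 → L at (0,11/3); v=(3,2)
4. t=3 → R at (9,29/3); v=(-3,2)
5. t=7/6 → T at (11/2,12); v=(-3,-2)
6. t=11/6 → L at (0,25/3); v=(3,-2)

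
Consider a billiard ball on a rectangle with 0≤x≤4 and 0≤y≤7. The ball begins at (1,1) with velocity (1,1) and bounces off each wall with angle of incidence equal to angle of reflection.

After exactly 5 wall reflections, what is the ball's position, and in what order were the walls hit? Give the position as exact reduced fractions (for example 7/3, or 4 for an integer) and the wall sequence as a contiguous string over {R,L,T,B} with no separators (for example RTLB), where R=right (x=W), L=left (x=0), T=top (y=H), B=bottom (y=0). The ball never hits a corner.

Final position: (2,0)
Wall sequence: RTLRB

1. t=3 → R at (4,4); v=(-1,1)
2. t=3 → T at (1,7); v=(-1,-1)
3. t=1 → L at (0,6); v=(1,-1)
4. t=4 → R at (4,2); v=(-1,-1)
5. t=2 → B at (2,0); v=(-1,1)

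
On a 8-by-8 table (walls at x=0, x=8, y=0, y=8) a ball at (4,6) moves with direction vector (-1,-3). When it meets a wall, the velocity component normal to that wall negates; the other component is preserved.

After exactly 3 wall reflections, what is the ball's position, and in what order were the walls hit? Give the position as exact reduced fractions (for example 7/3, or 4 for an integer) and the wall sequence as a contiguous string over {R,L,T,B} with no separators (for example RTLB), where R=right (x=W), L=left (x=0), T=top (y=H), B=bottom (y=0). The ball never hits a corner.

1. t=2 → B at (2,0); v=(-1,3)
2. t=2 → L at (0,6); v=(1,3)
3. t=2/3 → T at (2/3,8); v=(1,-3)

Final position: (2/3,8)
Wall sequence: BLT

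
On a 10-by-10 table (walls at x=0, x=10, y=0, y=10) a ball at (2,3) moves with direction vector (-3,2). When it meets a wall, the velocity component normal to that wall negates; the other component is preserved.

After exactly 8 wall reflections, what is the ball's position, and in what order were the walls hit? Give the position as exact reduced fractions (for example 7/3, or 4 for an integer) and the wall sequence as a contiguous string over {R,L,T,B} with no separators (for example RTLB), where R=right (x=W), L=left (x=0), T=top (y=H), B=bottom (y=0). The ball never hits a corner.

Final position: (0,9)
Wall sequence: LTRLBRTL

1. t=2/3 → L at (0,13/3); v=(3,2)
2. t=17/6 → T at (17/2,10); v=(3,-2)
3. t=1/2 → R at (10,9); v=(-3,-2)
4. t=10/3 → L at (0,7/3); v=(3,-2)
5. t=7/6 → B at (7/2,0); v=(3,2)
6. t=13/6 → R at (10,13/3); v=(-3,2)
7. t=17/6 → T at (3/2,10); v=(-3,-2)
8. t=1/2 → L at (0,9); v=(3,-2)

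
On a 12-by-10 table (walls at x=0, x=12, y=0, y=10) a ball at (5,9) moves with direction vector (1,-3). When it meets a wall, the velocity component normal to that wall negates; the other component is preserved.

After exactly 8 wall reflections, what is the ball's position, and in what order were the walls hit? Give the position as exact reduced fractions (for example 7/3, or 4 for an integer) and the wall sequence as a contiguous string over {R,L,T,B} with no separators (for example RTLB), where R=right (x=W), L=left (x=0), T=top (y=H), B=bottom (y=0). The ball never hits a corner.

Final position: (2/3,10)
Wall sequence: BTRBTBLT

1. t=3 → B at (8,0); v=(1,3)
2. t=10/3 → T at (34/3,10); v=(1,-3)
3. t=2/3 → R at (12,8); v=(-1,-3)
4. t=8/3 → B at (28/3,0); v=(-1,3)
5. t=10/3 → T at (6,10); v=(-1,-3)
6. t=10/3 → B at (8/3,0); v=(-1,3)
7. t=8/3 → L at (0,8); v=(1,3)
8. t=2/3 → T at (2/3,10); v=(1,-3)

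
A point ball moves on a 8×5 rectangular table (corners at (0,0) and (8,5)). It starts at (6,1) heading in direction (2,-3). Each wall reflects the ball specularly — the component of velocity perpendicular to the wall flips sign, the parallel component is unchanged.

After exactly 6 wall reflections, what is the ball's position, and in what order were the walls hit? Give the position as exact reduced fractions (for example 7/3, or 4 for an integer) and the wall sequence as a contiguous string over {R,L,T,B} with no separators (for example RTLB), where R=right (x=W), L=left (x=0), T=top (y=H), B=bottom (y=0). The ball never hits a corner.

1. t=1/3 → B at (20/3,0); v=(2,3)
2. t=2/3 → R at (8,2); v=(-2,3)
3. t=1 → T at (6,5); v=(-2,-3)
4. t=5/3 → B at (8/3,0); v=(-2,3)
5. t=4/3 → L at (0,4); v=(2,3)
6. t=1/3 → T at (2/3,5); v=(2,-3)

Final position: (2/3,5)
Wall sequence: BRTBLT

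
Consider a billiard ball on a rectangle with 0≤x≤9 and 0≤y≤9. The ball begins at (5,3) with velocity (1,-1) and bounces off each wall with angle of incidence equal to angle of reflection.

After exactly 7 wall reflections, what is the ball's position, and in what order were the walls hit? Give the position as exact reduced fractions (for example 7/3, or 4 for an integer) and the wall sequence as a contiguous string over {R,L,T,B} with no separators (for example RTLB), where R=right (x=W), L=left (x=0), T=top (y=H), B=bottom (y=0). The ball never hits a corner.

1. t=3 → B at (8,0); v=(1,1)
2. t=1 → R at (9,1); v=(-1,1)
3. t=8 → T at (1,9); v=(-1,-1)
4. t=1 → L at (0,8); v=(1,-1)
5. t=8 → B at (8,0); v=(1,1)
6. t=1 → R at (9,1); v=(-1,1)
7. t=8 → T at (1,9); v=(-1,-1)

Final position: (1,9)
Wall sequence: BRTLBRT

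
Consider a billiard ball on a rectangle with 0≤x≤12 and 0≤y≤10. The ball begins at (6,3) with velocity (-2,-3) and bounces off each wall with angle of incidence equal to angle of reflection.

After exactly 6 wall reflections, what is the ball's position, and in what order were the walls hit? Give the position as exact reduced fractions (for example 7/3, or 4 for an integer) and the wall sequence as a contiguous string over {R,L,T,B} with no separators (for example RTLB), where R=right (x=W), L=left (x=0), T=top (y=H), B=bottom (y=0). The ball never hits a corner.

Final position: (8,10)
Wall sequence: BLTBRT

1. t=1 → B at (4,0); v=(-2,3)
2. t=2 → L at (0,6); v=(2,3)
3. t=4/3 → T at (8/3,10); v=(2,-3)
4. t=10/3 → B at (28/3,0); v=(2,3)
5. t=4/3 → R at (12,4); v=(-2,3)
6. t=2 → T at (8,10); v=(-2,-3)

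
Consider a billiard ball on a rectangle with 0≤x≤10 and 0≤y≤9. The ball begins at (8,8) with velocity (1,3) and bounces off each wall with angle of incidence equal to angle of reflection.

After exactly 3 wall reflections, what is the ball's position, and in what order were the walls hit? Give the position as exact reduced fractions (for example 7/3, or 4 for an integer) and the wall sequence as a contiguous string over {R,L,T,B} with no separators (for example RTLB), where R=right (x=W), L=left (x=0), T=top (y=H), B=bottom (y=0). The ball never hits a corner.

Final position: (26/3,0)
Wall sequence: TRB

1. t=1/3 → T at (25/3,9); v=(1,-3)
2. t=5/3 → R at (10,4); v=(-1,-3)
3. t=4/3 → B at (26/3,0); v=(-1,3)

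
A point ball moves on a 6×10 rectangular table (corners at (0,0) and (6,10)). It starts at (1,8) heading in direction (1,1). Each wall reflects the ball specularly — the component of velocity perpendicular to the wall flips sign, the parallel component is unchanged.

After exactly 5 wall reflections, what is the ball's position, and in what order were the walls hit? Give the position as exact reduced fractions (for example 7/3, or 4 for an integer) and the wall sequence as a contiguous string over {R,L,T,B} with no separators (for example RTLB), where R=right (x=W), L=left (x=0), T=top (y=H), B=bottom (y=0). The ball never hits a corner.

Final position: (6,5)
Wall sequence: TRLBR

1. t=2 → T at (3,10); v=(1,-1)
2. t=3 → R at (6,7); v=(-1,-1)
3. t=6 → L at (0,1); v=(1,-1)
4. t=1 → B at (1,0); v=(1,1)
5. t=5 → R at (6,5); v=(-1,1)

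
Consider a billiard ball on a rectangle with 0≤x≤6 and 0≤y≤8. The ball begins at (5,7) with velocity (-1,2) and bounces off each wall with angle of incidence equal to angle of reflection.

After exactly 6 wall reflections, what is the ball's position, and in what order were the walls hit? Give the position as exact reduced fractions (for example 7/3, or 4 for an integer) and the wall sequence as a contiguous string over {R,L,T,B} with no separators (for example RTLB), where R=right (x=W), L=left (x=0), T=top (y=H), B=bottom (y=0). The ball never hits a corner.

Final position: (9/2,0)
Wall sequence: TBLTRB

1. t=1/2 → T at (9/2,8); v=(-1,-2)
2. t=4 → B at (1/2,0); v=(-1,2)
3. t=1/2 → L at (0,1); v=(1,2)
4. t=7/2 → T at (7/2,8); v=(1,-2)
5. t=5/2 → R at (6,3); v=(-1,-2)
6. t=3/2 → B at (9/2,0); v=(-1,2)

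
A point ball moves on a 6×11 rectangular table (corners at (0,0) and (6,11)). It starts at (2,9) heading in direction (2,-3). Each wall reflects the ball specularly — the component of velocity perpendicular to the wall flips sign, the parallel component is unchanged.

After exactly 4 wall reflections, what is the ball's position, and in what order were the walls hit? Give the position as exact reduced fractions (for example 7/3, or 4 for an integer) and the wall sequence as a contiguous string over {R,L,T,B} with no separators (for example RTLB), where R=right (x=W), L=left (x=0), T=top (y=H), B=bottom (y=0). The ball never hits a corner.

Final position: (10/3,11)
Wall sequence: RBLT

1. t=2 → R at (6,3); v=(-2,-3)
2. t=1 → B at (4,0); v=(-2,3)
3. t=2 → L at (0,6); v=(2,3)
4. t=5/3 → T at (10/3,11); v=(2,-3)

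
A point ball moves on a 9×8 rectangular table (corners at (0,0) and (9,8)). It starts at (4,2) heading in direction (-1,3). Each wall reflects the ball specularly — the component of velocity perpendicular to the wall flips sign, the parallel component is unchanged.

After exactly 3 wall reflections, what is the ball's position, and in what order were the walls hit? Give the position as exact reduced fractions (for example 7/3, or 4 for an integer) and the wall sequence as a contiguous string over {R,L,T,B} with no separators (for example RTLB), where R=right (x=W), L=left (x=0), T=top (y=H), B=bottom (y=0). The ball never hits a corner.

Final position: (2/3,0)
Wall sequence: TLB

1. t=2 → T at (2,8); v=(-1,-3)
2. t=2 → L at (0,2); v=(1,-3)
3. t=2/3 → B at (2/3,0); v=(1,3)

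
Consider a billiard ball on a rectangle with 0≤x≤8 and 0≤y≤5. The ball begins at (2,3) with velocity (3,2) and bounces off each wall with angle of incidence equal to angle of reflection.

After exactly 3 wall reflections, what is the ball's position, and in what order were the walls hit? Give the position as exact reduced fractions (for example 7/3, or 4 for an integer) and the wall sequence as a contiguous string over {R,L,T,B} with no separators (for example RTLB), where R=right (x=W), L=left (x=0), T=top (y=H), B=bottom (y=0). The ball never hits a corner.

Final position: (7/2,0)
Wall sequence: TRB

1. t=1 → T at (5,5); v=(3,-2)
2. t=1 → R at (8,3); v=(-3,-2)
3. t=3/2 → B at (7/2,0); v=(-3,2)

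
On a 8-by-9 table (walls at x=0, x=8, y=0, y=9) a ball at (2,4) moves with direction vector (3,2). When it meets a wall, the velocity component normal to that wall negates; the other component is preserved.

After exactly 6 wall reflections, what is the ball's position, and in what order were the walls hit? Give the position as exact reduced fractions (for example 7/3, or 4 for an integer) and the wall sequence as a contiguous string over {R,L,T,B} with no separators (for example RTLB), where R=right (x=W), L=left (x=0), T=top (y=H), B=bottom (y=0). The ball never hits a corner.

1. t=2 → R at (8,8); v=(-3,2)
2. t=1/2 → T at (13/2,9); v=(-3,-2)
3. t=13/6 → L at (0,14/3); v=(3,-2)
4. t=7/3 → B at (7,0); v=(3,2)
5. t=1/3 → R at (8,2/3); v=(-3,2)
6. t=8/3 → L at (0,6); v=(3,2)

Final position: (0,6)
Wall sequence: RTLBRL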